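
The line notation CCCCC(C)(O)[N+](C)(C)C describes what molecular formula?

Heavy atoms from the SMILES: 9 C, 1 N, 1 O.
Implicit hydrogens by atom environment:
  5 × C: 3 H each → 15
  3 × C: 2 H each → 6
  1 × C: no H
  1 × N (charge +1): no H
  1 × O: 1 H
  Total hydrogens = 22.
Net charge +1.
Molecular formula: C9H22NO+

C9H22NO+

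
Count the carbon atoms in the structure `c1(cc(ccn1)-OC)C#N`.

7

The symbol for carbon appears 7 times in the SMILES. Lowercase c denotes aromatic carbon and counts toward C.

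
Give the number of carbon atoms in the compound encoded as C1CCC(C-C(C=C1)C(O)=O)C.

The symbol for carbon appears 10 times in the SMILES.

10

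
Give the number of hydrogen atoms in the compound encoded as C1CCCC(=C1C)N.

Hydrogens are implicit in SMILES; fill each atom to its normal valence:
  4 × C: 2 H each → 8
  2 × C: no H
  1 × C: 3 H
  1 × N: 2 H
  Total hydrogens = 13.

13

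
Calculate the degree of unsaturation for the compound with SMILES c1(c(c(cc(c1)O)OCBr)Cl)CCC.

4

Molecular formula from the SMILES: C10H12BrClO2.
DoU = (2C + 2 + N − H − X)/2 = (2·10 + 2 + 0 − 12 − 2)/2 = 8/2 = 4.
(Structurally: 1 ring(s) + 3 π bond(s) = 4.)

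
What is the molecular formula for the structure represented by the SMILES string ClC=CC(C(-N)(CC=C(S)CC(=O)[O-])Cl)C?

C10H14Cl2NO2S-

Heavy atoms from the SMILES: 10 C, 2 Cl, 1 N, 2 O, 1 S.
Implicit hydrogens by atom environment:
  4 × C: 1 H each → 4
  3 × C: no H
  2 × C: 2 H each → 4
  2 × Cl: no H
  1 × C: 3 H
  1 × N: 2 H
  1 × O: no H
  1 × O (charge -1): no H
  1 × S: 1 H
  Total hydrogens = 14.
Net charge -1.
Molecular formula: C10H14Cl2NO2S-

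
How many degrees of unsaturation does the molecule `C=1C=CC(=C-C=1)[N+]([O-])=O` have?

5

Molecular formula from the SMILES: C6H5NO2.
DoU = (2C + 2 + N − H − X)/2 = (2·6 + 2 + 1 − 5 − 0)/2 = 10/2 = 5.
(Structurally: 1 ring(s) + 4 π bond(s) = 5.)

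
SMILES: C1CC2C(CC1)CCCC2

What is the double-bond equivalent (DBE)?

2

Molecular formula from the SMILES: C10H18.
DoU = (2C + 2 + N − H − X)/2 = (2·10 + 2 + 0 − 18 − 0)/2 = 4/2 = 2.
(Structurally: 2 ring(s) + 0 π bond(s) = 2.)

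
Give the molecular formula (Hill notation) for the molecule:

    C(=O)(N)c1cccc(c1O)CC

C9H11NO2

Heavy atoms from the SMILES: 9 C, 1 N, 2 O.
Implicit hydrogens by atom environment:
  3 × C (aromatic): 1 H each → 3
  3 × C (aromatic): no H
  1 × C: 3 H
  1 × C: 2 H
  1 × C: no H
  1 × N: 2 H
  1 × O: 1 H
  1 × O: no H
  Total hydrogens = 11.
Molecular formula: C9H11NO2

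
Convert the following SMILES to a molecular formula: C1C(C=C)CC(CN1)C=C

C9H15N

Heavy atoms from the SMILES: 9 C, 1 N.
Implicit hydrogens by atom environment:
  5 × C: 2 H each → 10
  4 × C: 1 H each → 4
  1 × N: 1 H
  Total hydrogens = 15.
Molecular formula: C9H15N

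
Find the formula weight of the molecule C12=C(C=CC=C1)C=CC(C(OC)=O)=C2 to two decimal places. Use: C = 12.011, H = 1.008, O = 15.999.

186.21

Molecular formula: C12H10O2.
M = 12×12.011 + 10×1.008 + 2×15.999 = 186.21 g/mol.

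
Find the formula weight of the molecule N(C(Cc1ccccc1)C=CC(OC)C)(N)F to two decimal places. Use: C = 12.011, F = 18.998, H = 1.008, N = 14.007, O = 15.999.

Molecular formula: C13H19FN2O.
M = 13×12.011 + 1×18.998 + 19×1.008 + 2×14.007 + 1×15.999 = 238.31 g/mol.

238.31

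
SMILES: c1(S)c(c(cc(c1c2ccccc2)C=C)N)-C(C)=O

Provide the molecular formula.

Heavy atoms from the SMILES: 16 C, 1 N, 1 O, 1 S.
Implicit hydrogens by atom environment:
  6 × C (aromatic): 1 H each → 6
  6 × C (aromatic): no H
  1 × C: 3 H
  1 × C: 2 H
  1 × C: 1 H
  1 × C: no H
  1 × N: 2 H
  1 × O: no H
  1 × S: 1 H
  Total hydrogens = 15.
Molecular formula: C16H15NOS

C16H15NOS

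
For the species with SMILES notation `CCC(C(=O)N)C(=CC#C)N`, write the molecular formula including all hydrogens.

C8H12N2O

Heavy atoms from the SMILES: 8 C, 2 N, 1 O.
Implicit hydrogens by atom environment:
  3 × C: 1 H each → 3
  3 × C: no H
  2 × N: 2 H each → 4
  1 × C: 3 H
  1 × C: 2 H
  1 × O: no H
  Total hydrogens = 12.
Molecular formula: C8H12N2O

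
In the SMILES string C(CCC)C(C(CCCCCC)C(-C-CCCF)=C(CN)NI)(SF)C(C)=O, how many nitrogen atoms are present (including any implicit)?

The symbol for nitrogen appears 2 times in the SMILES.

2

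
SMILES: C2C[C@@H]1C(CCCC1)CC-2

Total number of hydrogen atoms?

18

Hydrogens are implicit in SMILES; fill each atom to its normal valence:
  8 × C: 2 H each → 16
  2 × C: 1 H each → 2
  Total hydrogens = 18.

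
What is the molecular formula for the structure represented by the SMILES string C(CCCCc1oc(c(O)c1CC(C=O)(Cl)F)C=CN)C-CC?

C17H25ClFNO3

Heavy atoms from the SMILES: 17 C, 1 Cl, 1 F, 1 N, 3 O.
Implicit hydrogens by atom environment:
  8 × C: 2 H each → 16
  4 × C (aromatic): no H
  3 × C: 1 H each → 3
  1 × C: 3 H
  1 × C: no H
  1 × Cl: no H
  1 × F: no H
  1 × N: 2 H
  1 × O: 1 H
  1 × O (aromatic): no H
  1 × O: no H
  Total hydrogens = 25.
Molecular formula: C17H25ClFNO3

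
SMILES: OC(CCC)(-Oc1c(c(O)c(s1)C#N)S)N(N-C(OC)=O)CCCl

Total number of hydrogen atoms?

Hydrogens are implicit in SMILES; fill each atom to its normal valence:
  4 × C: 2 H each → 8
  4 × C (aromatic): no H
  3 × C: no H
  3 × O: no H
  2 × C: 3 H each → 6
  2 × N: no H
  2 × O: 1 H each → 2
  1 × Cl: no H
  1 × N: 1 H
  1 × S: 1 H
  1 × S (aromatic): no H
  Total hydrogens = 18.

18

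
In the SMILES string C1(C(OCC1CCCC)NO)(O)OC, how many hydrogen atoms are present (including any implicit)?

19

Hydrogens are implicit in SMILES; fill each atom to its normal valence:
  4 × C: 2 H each → 8
  2 × C: 3 H each → 6
  2 × C: 1 H each → 2
  2 × O: 1 H each → 2
  2 × O: no H
  1 × C: no H
  1 × N: 1 H
  Total hydrogens = 19.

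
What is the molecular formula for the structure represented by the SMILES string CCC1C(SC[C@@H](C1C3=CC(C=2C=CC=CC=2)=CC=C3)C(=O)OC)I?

Heavy atoms from the SMILES: 21 C, 1 I, 2 O, 1 S.
Implicit hydrogens by atom environment:
  9 × C (aromatic): 1 H each → 9
  4 × C: 1 H each → 4
  3 × C (aromatic): no H
  2 × C: 3 H each → 6
  2 × C: 2 H each → 4
  2 × O: no H
  1 × C: no H
  1 × I: no H
  1 × S: no H
  Total hydrogens = 23.
Molecular formula: C21H23IO2S

C21H23IO2S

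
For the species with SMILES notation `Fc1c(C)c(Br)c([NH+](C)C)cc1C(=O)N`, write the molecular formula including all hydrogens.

C10H13BrFN2O+

Heavy atoms from the SMILES: 1 Br, 10 C, 1 F, 2 N, 1 O.
Implicit hydrogens by atom environment:
  5 × C (aromatic): no H
  3 × C: 3 H each → 9
  1 × Br: no H
  1 × C (aromatic): 1 H
  1 × C: no H
  1 × F: no H
  1 × N: 2 H
  1 × N (charge +1): 1 H
  1 × O: no H
  Total hydrogens = 13.
Net charge +1.
Molecular formula: C10H13BrFN2O+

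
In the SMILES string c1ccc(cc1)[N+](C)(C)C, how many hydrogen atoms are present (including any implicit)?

14

Hydrogens are implicit in SMILES; fill each atom to its normal valence:
  5 × C (aromatic): 1 H each → 5
  3 × C: 3 H each → 9
  1 × C (aromatic): no H
  1 × N (charge +1): no H
  Total hydrogens = 14.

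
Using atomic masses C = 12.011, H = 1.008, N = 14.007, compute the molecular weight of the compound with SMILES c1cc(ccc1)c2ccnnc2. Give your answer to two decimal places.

Molecular formula: C10H8N2.
M = 10×12.011 + 8×1.008 + 2×14.007 = 156.19 g/mol.

156.19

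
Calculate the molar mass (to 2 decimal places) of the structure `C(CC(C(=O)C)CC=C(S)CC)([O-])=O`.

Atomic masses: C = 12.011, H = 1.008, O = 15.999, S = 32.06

215.29

Molecular formula: C10H15O3S-.
M = 10×12.011 + 15×1.008 + 3×15.999 + 1×32.06 = 215.29 g/mol.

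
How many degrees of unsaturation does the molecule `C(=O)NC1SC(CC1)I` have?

2

Molecular formula from the SMILES: C5H8INOS.
DoU = (2C + 2 + N − H − X)/2 = (2·5 + 2 + 1 − 8 − 1)/2 = 4/2 = 2.
(Structurally: 1 ring(s) + 1 π bond(s) = 2.)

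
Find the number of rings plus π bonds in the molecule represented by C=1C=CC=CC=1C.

4

Molecular formula from the SMILES: C7H8.
DoU = (2C + 2 + N − H − X)/2 = (2·7 + 2 + 0 − 8 − 0)/2 = 8/2 = 4.
(Structurally: 1 ring(s) + 3 π bond(s) = 4.)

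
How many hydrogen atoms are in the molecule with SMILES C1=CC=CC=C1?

Hydrogens are implicit in SMILES; fill each atom to its normal valence:
  6 × C (aromatic): 1 H each → 6
  Total hydrogens = 6.

6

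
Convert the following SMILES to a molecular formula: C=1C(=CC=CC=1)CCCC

C10H14

Heavy atoms from the SMILES: 10 C.
Implicit hydrogens by atom environment:
  5 × C (aromatic): 1 H each → 5
  3 × C: 2 H each → 6
  1 × C: 3 H
  1 × C (aromatic): no H
  Total hydrogens = 14.
Molecular formula: C10H14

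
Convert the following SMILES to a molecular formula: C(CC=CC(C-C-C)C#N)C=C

C11H17N

Heavy atoms from the SMILES: 11 C, 1 N.
Implicit hydrogens by atom environment:
  5 × C: 2 H each → 10
  4 × C: 1 H each → 4
  1 × C: 3 H
  1 × C: no H
  1 × N: no H
  Total hydrogens = 17.
Molecular formula: C11H17N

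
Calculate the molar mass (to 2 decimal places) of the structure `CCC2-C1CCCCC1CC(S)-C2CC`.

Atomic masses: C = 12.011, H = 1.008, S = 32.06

226.42

Molecular formula: C14H26S.
M = 14×12.011 + 26×1.008 + 1×32.06 = 226.42 g/mol.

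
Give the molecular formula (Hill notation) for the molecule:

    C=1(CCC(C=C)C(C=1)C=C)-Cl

C10H13Cl

Heavy atoms from the SMILES: 10 C, 1 Cl.
Implicit hydrogens by atom environment:
  5 × C: 1 H each → 5
  4 × C: 2 H each → 8
  1 × C: no H
  1 × Cl: no H
  Total hydrogens = 13.
Molecular formula: C10H13Cl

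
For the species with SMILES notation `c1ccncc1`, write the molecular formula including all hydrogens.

C5H5N

Heavy atoms from the SMILES: 5 C, 1 N.
Implicit hydrogens by atom environment:
  5 × C (aromatic): 1 H each → 5
  1 × N (aromatic): no H
  Total hydrogens = 5.
Molecular formula: C5H5N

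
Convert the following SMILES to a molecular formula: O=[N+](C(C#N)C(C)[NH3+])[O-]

Heavy atoms from the SMILES: 4 C, 3 N, 2 O.
Implicit hydrogens by atom environment:
  2 × C: 1 H each → 2
  1 × C: 3 H
  1 × C: no H
  1 × N (charge +1): 3 H
  1 × N: no H
  1 × N (charge +1): no H
  1 × O: no H
  1 × O (charge -1): no H
  Total hydrogens = 8.
Net charge +1.
Molecular formula: C4H8N3O2+

C4H8N3O2+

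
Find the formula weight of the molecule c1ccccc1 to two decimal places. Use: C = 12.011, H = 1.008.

Molecular formula: C6H6.
M = 6×12.011 + 6×1.008 = 78.11 g/mol.

78.11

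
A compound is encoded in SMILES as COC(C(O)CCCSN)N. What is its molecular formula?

C6H16N2O2S

Heavy atoms from the SMILES: 6 C, 2 N, 2 O, 1 S.
Implicit hydrogens by atom environment:
  3 × C: 2 H each → 6
  2 × C: 1 H each → 2
  2 × N: 2 H each → 4
  1 × C: 3 H
  1 × O: 1 H
  1 × O: no H
  1 × S: no H
  Total hydrogens = 16.
Molecular formula: C6H16N2O2S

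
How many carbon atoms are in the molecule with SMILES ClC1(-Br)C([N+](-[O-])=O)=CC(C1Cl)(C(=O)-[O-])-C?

7

The symbol for carbon appears 7 times in the SMILES. (Cl is a single chlorine, not C + l.)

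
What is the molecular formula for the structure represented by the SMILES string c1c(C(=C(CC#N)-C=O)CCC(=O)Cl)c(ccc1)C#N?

C15H11ClN2O2

Heavy atoms from the SMILES: 15 C, 1 Cl, 2 N, 2 O.
Implicit hydrogens by atom environment:
  5 × C: no H
  4 × C (aromatic): 1 H each → 4
  3 × C: 2 H each → 6
  2 × C (aromatic): no H
  2 × N: no H
  2 × O: no H
  1 × C: 1 H
  1 × Cl: no H
  Total hydrogens = 11.
Molecular formula: C15H11ClN2O2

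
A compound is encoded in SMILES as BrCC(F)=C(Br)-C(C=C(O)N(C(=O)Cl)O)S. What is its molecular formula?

Heavy atoms from the SMILES: 2 Br, 7 C, 1 Cl, 1 F, 1 N, 3 O, 1 S.
Implicit hydrogens by atom environment:
  4 × C: no H
  2 × Br: no H
  2 × C: 1 H each → 2
  2 × O: 1 H each → 2
  1 × C: 2 H
  1 × Cl: no H
  1 × F: no H
  1 × N: no H
  1 × O: no H
  1 × S: 1 H
  Total hydrogens = 7.
Molecular formula: C7H7Br2ClFNO3S

C7H7Br2ClFNO3S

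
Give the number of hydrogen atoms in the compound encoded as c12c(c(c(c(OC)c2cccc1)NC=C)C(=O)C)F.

14

Hydrogens are implicit in SMILES; fill each atom to its normal valence:
  6 × C (aromatic): no H
  4 × C (aromatic): 1 H each → 4
  2 × C: 3 H each → 6
  2 × O: no H
  1 × C: 2 H
  1 × C: 1 H
  1 × C: no H
  1 × F: no H
  1 × N: 1 H
  Total hydrogens = 14.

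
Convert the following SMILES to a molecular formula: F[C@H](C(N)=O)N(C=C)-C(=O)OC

C6H9FN2O3

Heavy atoms from the SMILES: 6 C, 1 F, 2 N, 3 O.
Implicit hydrogens by atom environment:
  3 × O: no H
  2 × C: 1 H each → 2
  2 × C: no H
  1 × C: 3 H
  1 × C: 2 H
  1 × F: no H
  1 × N: 2 H
  1 × N: no H
  Total hydrogens = 9.
Molecular formula: C6H9FN2O3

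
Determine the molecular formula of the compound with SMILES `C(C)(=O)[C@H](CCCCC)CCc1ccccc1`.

C16H24O

Heavy atoms from the SMILES: 16 C, 1 O.
Implicit hydrogens by atom environment:
  6 × C: 2 H each → 12
  5 × C (aromatic): 1 H each → 5
  2 × C: 3 H each → 6
  1 × C: 1 H
  1 × C: no H
  1 × C (aromatic): no H
  1 × O: no H
  Total hydrogens = 24.
Molecular formula: C16H24O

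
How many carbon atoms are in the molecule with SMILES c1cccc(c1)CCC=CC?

11

The symbol for carbon appears 11 times in the SMILES. Lowercase c denotes aromatic carbon and counts toward C.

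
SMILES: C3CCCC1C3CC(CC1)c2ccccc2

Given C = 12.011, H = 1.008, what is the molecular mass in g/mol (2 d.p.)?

214.35

Molecular formula: C16H22.
M = 16×12.011 + 22×1.008 = 214.35 g/mol.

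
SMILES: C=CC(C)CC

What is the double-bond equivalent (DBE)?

1

Molecular formula from the SMILES: C6H12.
DoU = (2C + 2 + N − H − X)/2 = (2·6 + 2 + 0 − 12 − 0)/2 = 2/2 = 1.
(Structurally: 0 ring(s) + 1 π bond(s) = 1.)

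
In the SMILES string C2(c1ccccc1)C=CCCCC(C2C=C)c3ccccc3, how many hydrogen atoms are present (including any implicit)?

Hydrogens are implicit in SMILES; fill each atom to its normal valence:
  10 × C (aromatic): 1 H each → 10
  6 × C: 1 H each → 6
  4 × C: 2 H each → 8
  2 × C (aromatic): no H
  Total hydrogens = 24.

24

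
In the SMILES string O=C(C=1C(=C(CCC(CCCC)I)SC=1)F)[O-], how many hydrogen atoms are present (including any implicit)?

15

Hydrogens are implicit in SMILES; fill each atom to its normal valence:
  5 × C: 2 H each → 10
  3 × C (aromatic): no H
  1 × C: 3 H
  1 × C (aromatic): 1 H
  1 × C: 1 H
  1 × C: no H
  1 × F: no H
  1 × I: no H
  1 × O: no H
  1 × O (charge -1): no H
  1 × S (aromatic): no H
  Total hydrogens = 15.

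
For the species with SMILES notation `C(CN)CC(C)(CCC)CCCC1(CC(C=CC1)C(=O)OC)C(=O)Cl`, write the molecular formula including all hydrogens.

C20H34ClNO3

Heavy atoms from the SMILES: 20 C, 1 Cl, 1 N, 3 O.
Implicit hydrogens by atom environment:
  10 × C: 2 H each → 20
  4 × C: no H
  3 × C: 3 H each → 9
  3 × C: 1 H each → 3
  3 × O: no H
  1 × Cl: no H
  1 × N: 2 H
  Total hydrogens = 34.
Molecular formula: C20H34ClNO3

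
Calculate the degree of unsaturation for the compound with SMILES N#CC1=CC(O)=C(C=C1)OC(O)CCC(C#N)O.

8

Molecular formula from the SMILES: C12H12N2O4.
DoU = (2C + 2 + N − H − X)/2 = (2·12 + 2 + 2 − 12 − 0)/2 = 16/2 = 8.
(Structurally: 1 ring(s) + 7 π bond(s) = 8.)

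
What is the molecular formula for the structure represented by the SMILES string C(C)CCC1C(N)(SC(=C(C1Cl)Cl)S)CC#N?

C11H16Cl2N2S2

Heavy atoms from the SMILES: 11 C, 2 Cl, 2 N, 2 S.
Implicit hydrogens by atom environment:
  4 × C: 2 H each → 8
  4 × C: no H
  2 × C: 1 H each → 2
  2 × Cl: no H
  1 × C: 3 H
  1 × N: 2 H
  1 × N: no H
  1 × S: 1 H
  1 × S: no H
  Total hydrogens = 16.
Molecular formula: C11H16Cl2N2S2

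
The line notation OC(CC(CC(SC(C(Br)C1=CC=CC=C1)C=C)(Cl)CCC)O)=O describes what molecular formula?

C18H24BrClO3S

Heavy atoms from the SMILES: 1 Br, 18 C, 1 Cl, 3 O, 1 S.
Implicit hydrogens by atom environment:
  5 × C: 2 H each → 10
  5 × C (aromatic): 1 H each → 5
  4 × C: 1 H each → 4
  2 × C: no H
  2 × O: 1 H each → 2
  1 × Br: no H
  1 × C: 3 H
  1 × C (aromatic): no H
  1 × Cl: no H
  1 × O: no H
  1 × S: no H
  Total hydrogens = 24.
Molecular formula: C18H24BrClO3S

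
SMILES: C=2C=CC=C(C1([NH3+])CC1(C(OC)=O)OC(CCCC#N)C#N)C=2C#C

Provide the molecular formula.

C19H20N3O3+

Heavy atoms from the SMILES: 19 C, 3 N, 3 O.
Implicit hydrogens by atom environment:
  6 × C: no H
  4 × C: 2 H each → 8
  4 × C (aromatic): 1 H each → 4
  3 × O: no H
  2 × C: 1 H each → 2
  2 × C (aromatic): no H
  2 × N: no H
  1 × C: 3 H
  1 × N (charge +1): 3 H
  Total hydrogens = 20.
Net charge +1.
Molecular formula: C19H20N3O3+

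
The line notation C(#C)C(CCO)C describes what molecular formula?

Heavy atoms from the SMILES: 6 C, 1 O.
Implicit hydrogens by atom environment:
  2 × C: 2 H each → 4
  2 × C: 1 H each → 2
  1 × C: 3 H
  1 × C: no H
  1 × O: 1 H
  Total hydrogens = 10.
Molecular formula: C6H10O

C6H10O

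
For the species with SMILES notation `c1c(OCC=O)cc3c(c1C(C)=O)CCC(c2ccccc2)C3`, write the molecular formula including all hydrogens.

C20H20O3

Heavy atoms from the SMILES: 20 C, 3 O.
Implicit hydrogens by atom environment:
  7 × C (aromatic): 1 H each → 7
  5 × C (aromatic): no H
  4 × C: 2 H each → 8
  3 × O: no H
  2 × C: 1 H each → 2
  1 × C: 3 H
  1 × C: no H
  Total hydrogens = 20.
Molecular formula: C20H20O3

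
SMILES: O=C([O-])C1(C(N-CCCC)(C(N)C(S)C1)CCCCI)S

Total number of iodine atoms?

The symbol for iodine appears 1 time in the SMILES.

1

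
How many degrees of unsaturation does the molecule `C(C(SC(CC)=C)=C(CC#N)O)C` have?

4

Molecular formula from the SMILES: C10H15NOS.
DoU = (2C + 2 + N − H − X)/2 = (2·10 + 2 + 1 − 15 − 0)/2 = 8/2 = 4.
(Structurally: 0 ring(s) + 4 π bond(s) = 4.)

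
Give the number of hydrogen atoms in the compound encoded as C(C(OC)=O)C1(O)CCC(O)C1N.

15

Hydrogens are implicit in SMILES; fill each atom to its normal valence:
  3 × C: 2 H each → 6
  2 × C: 1 H each → 2
  2 × C: no H
  2 × O: 1 H each → 2
  2 × O: no H
  1 × C: 3 H
  1 × N: 2 H
  Total hydrogens = 15.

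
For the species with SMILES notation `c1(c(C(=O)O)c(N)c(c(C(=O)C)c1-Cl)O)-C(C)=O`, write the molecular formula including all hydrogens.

Heavy atoms from the SMILES: 11 C, 1 Cl, 1 N, 5 O.
Implicit hydrogens by atom environment:
  6 × C (aromatic): no H
  3 × C: no H
  3 × O: no H
  2 × C: 3 H each → 6
  2 × O: 1 H each → 2
  1 × Cl: no H
  1 × N: 2 H
  Total hydrogens = 10.
Molecular formula: C11H10ClNO5

C11H10ClNO5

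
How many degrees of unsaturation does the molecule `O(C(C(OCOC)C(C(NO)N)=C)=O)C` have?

Molecular formula from the SMILES: C8H16N2O5.
DoU = (2C + 2 + N − H − X)/2 = (2·8 + 2 + 2 − 16 − 0)/2 = 4/2 = 2.
(Structurally: 0 ring(s) + 2 π bond(s) = 2.)

2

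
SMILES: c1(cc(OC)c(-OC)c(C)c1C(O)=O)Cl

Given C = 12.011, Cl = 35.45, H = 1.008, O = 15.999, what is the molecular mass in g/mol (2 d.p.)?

230.64

Molecular formula: C10H11ClO4.
M = 10×12.011 + 1×35.45 + 11×1.008 + 4×15.999 = 230.64 g/mol.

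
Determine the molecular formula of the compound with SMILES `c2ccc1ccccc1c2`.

Heavy atoms from the SMILES: 10 C.
Implicit hydrogens by atom environment:
  8 × C (aromatic): 1 H each → 8
  2 × C (aromatic): no H
  Total hydrogens = 8.
Molecular formula: C10H8

C10H8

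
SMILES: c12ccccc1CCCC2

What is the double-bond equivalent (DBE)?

5

Molecular formula from the SMILES: C10H12.
DoU = (2C + 2 + N − H − X)/2 = (2·10 + 2 + 0 − 12 − 0)/2 = 10/2 = 5.
(Structurally: 2 ring(s) + 3 π bond(s) = 5.)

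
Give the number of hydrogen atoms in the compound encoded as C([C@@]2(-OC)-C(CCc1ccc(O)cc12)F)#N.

Hydrogens are implicit in SMILES; fill each atom to its normal valence:
  3 × C (aromatic): 1 H each → 3
  3 × C (aromatic): no H
  2 × C: 2 H each → 4
  2 × C: no H
  1 × C: 3 H
  1 × C: 1 H
  1 × F: no H
  1 × N: no H
  1 × O: 1 H
  1 × O: no H
  Total hydrogens = 12.

12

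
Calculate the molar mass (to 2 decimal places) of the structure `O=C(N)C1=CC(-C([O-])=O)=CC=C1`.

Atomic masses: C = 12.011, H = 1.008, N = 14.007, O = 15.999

Molecular formula: C8H6NO3-.
M = 8×12.011 + 6×1.008 + 1×14.007 + 3×15.999 = 164.14 g/mol.

164.14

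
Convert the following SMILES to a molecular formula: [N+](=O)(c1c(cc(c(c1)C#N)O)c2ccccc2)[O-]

Heavy atoms from the SMILES: 13 C, 2 N, 3 O.
Implicit hydrogens by atom environment:
  7 × C (aromatic): 1 H each → 7
  5 × C (aromatic): no H
  1 × C: no H
  1 × N: no H
  1 × N (charge +1): no H
  1 × O: 1 H
  1 × O: no H
  1 × O (charge -1): no H
  Total hydrogens = 8.
Molecular formula: C13H8N2O3

C13H8N2O3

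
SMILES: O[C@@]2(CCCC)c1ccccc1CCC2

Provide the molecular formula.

C14H20O

Heavy atoms from the SMILES: 14 C, 1 O.
Implicit hydrogens by atom environment:
  6 × C: 2 H each → 12
  4 × C (aromatic): 1 H each → 4
  2 × C (aromatic): no H
  1 × C: 3 H
  1 × C: no H
  1 × O: 1 H
  Total hydrogens = 20.
Molecular formula: C14H20O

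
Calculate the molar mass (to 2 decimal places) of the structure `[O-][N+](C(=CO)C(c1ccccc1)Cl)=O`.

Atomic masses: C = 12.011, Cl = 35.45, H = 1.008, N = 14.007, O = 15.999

Molecular formula: C9H8ClNO3.
M = 9×12.011 + 1×35.45 + 8×1.008 + 1×14.007 + 3×15.999 = 213.62 g/mol.

213.62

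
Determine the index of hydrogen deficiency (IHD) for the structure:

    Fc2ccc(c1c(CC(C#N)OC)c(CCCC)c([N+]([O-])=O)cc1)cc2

Molecular formula from the SMILES: C20H21FN2O3.
DoU = (2C + 2 + N − H − X)/2 = (2·20 + 2 + 2 − 21 − 1)/2 = 22/2 = 11.
(Structurally: 2 ring(s) + 9 π bond(s) = 11.)

11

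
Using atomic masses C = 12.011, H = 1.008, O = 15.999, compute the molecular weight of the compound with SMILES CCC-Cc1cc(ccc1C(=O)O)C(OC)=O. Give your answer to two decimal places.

Molecular formula: C13H16O4.
M = 13×12.011 + 16×1.008 + 4×15.999 = 236.27 g/mol.

236.27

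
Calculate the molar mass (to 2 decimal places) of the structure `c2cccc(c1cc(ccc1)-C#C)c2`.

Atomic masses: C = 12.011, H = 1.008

178.23

Molecular formula: C14H10.
M = 14×12.011 + 10×1.008 = 178.23 g/mol.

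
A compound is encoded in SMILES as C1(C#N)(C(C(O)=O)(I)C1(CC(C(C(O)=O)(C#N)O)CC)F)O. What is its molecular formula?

Heavy atoms from the SMILES: 12 C, 1 F, 1 I, 2 N, 6 O.
Implicit hydrogens by atom environment:
  8 × C: no H
  4 × O: 1 H each → 4
  2 × C: 2 H each → 4
  2 × N: no H
  2 × O: no H
  1 × C: 3 H
  1 × C: 1 H
  1 × F: no H
  1 × I: no H
  Total hydrogens = 12.
Molecular formula: C12H12FIN2O6

C12H12FIN2O6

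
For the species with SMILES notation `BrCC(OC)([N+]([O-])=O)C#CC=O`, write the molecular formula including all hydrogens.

C6H6BrNO4

Heavy atoms from the SMILES: 1 Br, 6 C, 1 N, 4 O.
Implicit hydrogens by atom environment:
  3 × C: no H
  3 × O: no H
  1 × Br: no H
  1 × C: 3 H
  1 × C: 2 H
  1 × C: 1 H
  1 × N (charge +1): no H
  1 × O (charge -1): no H
  Total hydrogens = 6.
Molecular formula: C6H6BrNO4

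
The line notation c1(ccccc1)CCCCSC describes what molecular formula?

C11H16S

Heavy atoms from the SMILES: 11 C, 1 S.
Implicit hydrogens by atom environment:
  5 × C (aromatic): 1 H each → 5
  4 × C: 2 H each → 8
  1 × C: 3 H
  1 × C (aromatic): no H
  1 × S: no H
  Total hydrogens = 16.
Molecular formula: C11H16S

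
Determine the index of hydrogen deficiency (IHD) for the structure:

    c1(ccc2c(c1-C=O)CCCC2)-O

6

Molecular formula from the SMILES: C11H12O2.
DoU = (2C + 2 + N − H − X)/2 = (2·11 + 2 + 0 − 12 − 0)/2 = 12/2 = 6.
(Structurally: 2 ring(s) + 4 π bond(s) = 6.)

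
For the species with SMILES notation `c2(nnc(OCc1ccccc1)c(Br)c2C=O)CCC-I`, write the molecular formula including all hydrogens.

C15H14BrIN2O2

Heavy atoms from the SMILES: 1 Br, 15 C, 1 I, 2 N, 2 O.
Implicit hydrogens by atom environment:
  5 × C (aromatic): 1 H each → 5
  5 × C (aromatic): no H
  4 × C: 2 H each → 8
  2 × N (aromatic): no H
  2 × O: no H
  1 × Br: no H
  1 × C: 1 H
  1 × I: no H
  Total hydrogens = 14.
Molecular formula: C15H14BrIN2O2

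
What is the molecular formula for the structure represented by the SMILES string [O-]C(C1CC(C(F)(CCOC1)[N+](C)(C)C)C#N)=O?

Heavy atoms from the SMILES: 12 C, 1 F, 2 N, 3 O.
Implicit hydrogens by atom environment:
  4 × C: 2 H each → 8
  3 × C: 3 H each → 9
  3 × C: no H
  2 × C: 1 H each → 2
  2 × O: no H
  1 × F: no H
  1 × N: no H
  1 × N (charge +1): no H
  1 × O (charge -1): no H
  Total hydrogens = 19.
Molecular formula: C12H19FN2O3

C12H19FN2O3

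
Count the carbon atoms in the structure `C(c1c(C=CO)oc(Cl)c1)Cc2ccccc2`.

14

The symbol for carbon appears 14 times in the SMILES. Lowercase c denotes aromatic carbon and counts toward C.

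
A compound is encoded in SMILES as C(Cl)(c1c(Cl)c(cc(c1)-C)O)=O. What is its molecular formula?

C8H6Cl2O2

Heavy atoms from the SMILES: 8 C, 2 Cl, 2 O.
Implicit hydrogens by atom environment:
  4 × C (aromatic): no H
  2 × C (aromatic): 1 H each → 2
  2 × Cl: no H
  1 × C: 3 H
  1 × C: no H
  1 × O: 1 H
  1 × O: no H
  Total hydrogens = 6.
Molecular formula: C8H6Cl2O2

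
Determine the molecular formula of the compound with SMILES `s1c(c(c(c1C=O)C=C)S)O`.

Heavy atoms from the SMILES: 7 C, 2 O, 2 S.
Implicit hydrogens by atom environment:
  4 × C (aromatic): no H
  2 × C: 1 H each → 2
  1 × C: 2 H
  1 × O: 1 H
  1 × O: no H
  1 × S: 1 H
  1 × S (aromatic): no H
  Total hydrogens = 6.
Molecular formula: C7H6O2S2

C7H6O2S2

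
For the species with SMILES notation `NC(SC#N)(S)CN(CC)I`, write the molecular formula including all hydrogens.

Heavy atoms from the SMILES: 5 C, 1 I, 3 N, 2 S.
Implicit hydrogens by atom environment:
  2 × C: 2 H each → 4
  2 × C: no H
  2 × N: no H
  1 × C: 3 H
  1 × I: no H
  1 × N: 2 H
  1 × S: 1 H
  1 × S: no H
  Total hydrogens = 10.
Molecular formula: C5H10IN3S2

C5H10IN3S2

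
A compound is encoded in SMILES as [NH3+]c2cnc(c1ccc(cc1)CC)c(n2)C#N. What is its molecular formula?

C13H13N4+

Heavy atoms from the SMILES: 13 C, 4 N.
Implicit hydrogens by atom environment:
  5 × C (aromatic): 1 H each → 5
  5 × C (aromatic): no H
  2 × N (aromatic): no H
  1 × C: 3 H
  1 × C: 2 H
  1 × C: no H
  1 × N (charge +1): 3 H
  1 × N: no H
  Total hydrogens = 13.
Net charge +1.
Molecular formula: C13H13N4+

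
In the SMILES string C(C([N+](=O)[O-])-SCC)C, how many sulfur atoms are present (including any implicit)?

The symbol for sulfur appears 1 time in the SMILES.

1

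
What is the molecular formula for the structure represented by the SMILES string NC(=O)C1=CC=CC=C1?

Heavy atoms from the SMILES: 7 C, 1 N, 1 O.
Implicit hydrogens by atom environment:
  5 × C (aromatic): 1 H each → 5
  1 × C (aromatic): no H
  1 × C: no H
  1 × N: 2 H
  1 × O: no H
  Total hydrogens = 7.
Molecular formula: C7H7NO

C7H7NO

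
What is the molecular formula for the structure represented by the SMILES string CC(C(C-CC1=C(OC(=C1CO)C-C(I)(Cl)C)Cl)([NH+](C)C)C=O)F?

C16H24Cl2FINO3+

Heavy atoms from the SMILES: 16 C, 2 Cl, 1 F, 1 I, 1 N, 3 O.
Implicit hydrogens by atom environment:
  4 × C: 3 H each → 12
  4 × C: 2 H each → 8
  4 × C (aromatic): no H
  2 × C: 1 H each → 2
  2 × C: no H
  2 × Cl: no H
  1 × F: no H
  1 × I: no H
  1 × N (charge +1): 1 H
  1 × O: 1 H
  1 × O (aromatic): no H
  1 × O: no H
  Total hydrogens = 24.
Net charge +1.
Molecular formula: C16H24Cl2FINO3+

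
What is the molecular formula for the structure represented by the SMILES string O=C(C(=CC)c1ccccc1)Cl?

Heavy atoms from the SMILES: 10 C, 1 Cl, 1 O.
Implicit hydrogens by atom environment:
  5 × C (aromatic): 1 H each → 5
  2 × C: no H
  1 × C: 3 H
  1 × C: 1 H
  1 × C (aromatic): no H
  1 × Cl: no H
  1 × O: no H
  Total hydrogens = 9.
Molecular formula: C10H9ClO

C10H9ClO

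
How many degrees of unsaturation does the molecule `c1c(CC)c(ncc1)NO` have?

4

Molecular formula from the SMILES: C7H10N2O.
DoU = (2C + 2 + N − H − X)/2 = (2·7 + 2 + 2 − 10 − 0)/2 = 8/2 = 4.
(Structurally: 1 ring(s) + 3 π bond(s) = 4.)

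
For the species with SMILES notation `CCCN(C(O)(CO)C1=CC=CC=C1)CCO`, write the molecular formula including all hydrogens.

C13H21NO3

Heavy atoms from the SMILES: 13 C, 1 N, 3 O.
Implicit hydrogens by atom environment:
  5 × C: 2 H each → 10
  5 × C (aromatic): 1 H each → 5
  3 × O: 1 H each → 3
  1 × C: 3 H
  1 × C: no H
  1 × C (aromatic): no H
  1 × N: no H
  Total hydrogens = 21.
Molecular formula: C13H21NO3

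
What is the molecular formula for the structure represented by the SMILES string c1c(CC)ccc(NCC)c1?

C10H15N

Heavy atoms from the SMILES: 10 C, 1 N.
Implicit hydrogens by atom environment:
  4 × C (aromatic): 1 H each → 4
  2 × C: 3 H each → 6
  2 × C: 2 H each → 4
  2 × C (aromatic): no H
  1 × N: 1 H
  Total hydrogens = 15.
Molecular formula: C10H15N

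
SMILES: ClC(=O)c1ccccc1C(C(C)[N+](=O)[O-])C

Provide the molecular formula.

C11H12ClNO3

Heavy atoms from the SMILES: 11 C, 1 Cl, 1 N, 3 O.
Implicit hydrogens by atom environment:
  4 × C (aromatic): 1 H each → 4
  2 × C: 3 H each → 6
  2 × C: 1 H each → 2
  2 × C (aromatic): no H
  2 × O: no H
  1 × C: no H
  1 × Cl: no H
  1 × N (charge +1): no H
  1 × O (charge -1): no H
  Total hydrogens = 12.
Molecular formula: C11H12ClNO3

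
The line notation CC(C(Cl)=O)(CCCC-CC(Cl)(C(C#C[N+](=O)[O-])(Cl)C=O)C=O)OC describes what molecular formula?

Heavy atoms from the SMILES: 15 C, 3 Cl, 1 N, 6 O.
Implicit hydrogens by atom environment:
  6 × C: no H
  5 × C: 2 H each → 10
  5 × O: no H
  3 × Cl: no H
  2 × C: 3 H each → 6
  2 × C: 1 H each → 2
  1 × N (charge +1): no H
  1 × O (charge -1): no H
  Total hydrogens = 18.
Molecular formula: C15H18Cl3NO6

C15H18Cl3NO6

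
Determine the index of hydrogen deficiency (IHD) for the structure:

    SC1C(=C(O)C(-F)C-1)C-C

Molecular formula from the SMILES: C7H11FOS.
DoU = (2C + 2 + N − H − X)/2 = (2·7 + 2 + 0 − 11 − 1)/2 = 4/2 = 2.
(Structurally: 1 ring(s) + 1 π bond(s) = 2.)

2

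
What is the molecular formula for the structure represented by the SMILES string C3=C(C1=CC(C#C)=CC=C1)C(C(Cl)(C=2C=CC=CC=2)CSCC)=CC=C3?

Heavy atoms from the SMILES: 24 C, 1 Cl, 1 S.
Implicit hydrogens by atom environment:
  13 × C (aromatic): 1 H each → 13
  5 × C (aromatic): no H
  2 × C: 2 H each → 4
  2 × C: no H
  1 × C: 3 H
  1 × C: 1 H
  1 × Cl: no H
  1 × S: no H
  Total hydrogens = 21.
Molecular formula: C24H21ClS

C24H21ClS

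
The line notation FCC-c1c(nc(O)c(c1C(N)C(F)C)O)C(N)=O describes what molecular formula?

Heavy atoms from the SMILES: 11 C, 2 F, 3 N, 3 O.
Implicit hydrogens by atom environment:
  5 × C (aromatic): no H
  2 × C: 2 H each → 4
  2 × C: 1 H each → 2
  2 × F: no H
  2 × N: 2 H each → 4
  2 × O: 1 H each → 2
  1 × C: 3 H
  1 × C: no H
  1 × N (aromatic): no H
  1 × O: no H
  Total hydrogens = 15.
Molecular formula: C11H15F2N3O3

C11H15F2N3O3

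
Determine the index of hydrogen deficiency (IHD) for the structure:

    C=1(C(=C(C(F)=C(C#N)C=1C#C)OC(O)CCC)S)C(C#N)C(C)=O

Molecular formula from the SMILES: C17H15FN2O3S.
DoU = (2C + 2 + N − H − X)/2 = (2·17 + 2 + 2 − 15 − 1)/2 = 22/2 = 11.
(Structurally: 1 ring(s) + 10 π bond(s) = 11.)

11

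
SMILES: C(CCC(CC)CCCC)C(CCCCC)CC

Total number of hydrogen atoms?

38

Hydrogens are implicit in SMILES; fill each atom to its normal valence:
  12 × C: 2 H each → 24
  4 × C: 3 H each → 12
  2 × C: 1 H each → 2
  Total hydrogens = 38.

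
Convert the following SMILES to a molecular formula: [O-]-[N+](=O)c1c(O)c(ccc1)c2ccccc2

Heavy atoms from the SMILES: 12 C, 1 N, 3 O.
Implicit hydrogens by atom environment:
  8 × C (aromatic): 1 H each → 8
  4 × C (aromatic): no H
  1 × N (charge +1): no H
  1 × O: 1 H
  1 × O: no H
  1 × O (charge -1): no H
  Total hydrogens = 9.
Molecular formula: C12H9NO3

C12H9NO3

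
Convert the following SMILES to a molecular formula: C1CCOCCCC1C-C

C9H18O

Heavy atoms from the SMILES: 9 C, 1 O.
Implicit hydrogens by atom environment:
  7 × C: 2 H each → 14
  1 × C: 3 H
  1 × C: 1 H
  1 × O: no H
  Total hydrogens = 18.
Molecular formula: C9H18O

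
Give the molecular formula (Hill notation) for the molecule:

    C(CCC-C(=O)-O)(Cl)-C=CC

C8H13ClO2

Heavy atoms from the SMILES: 8 C, 1 Cl, 2 O.
Implicit hydrogens by atom environment:
  3 × C: 2 H each → 6
  3 × C: 1 H each → 3
  1 × C: 3 H
  1 × C: no H
  1 × Cl: no H
  1 × O: 1 H
  1 × O: no H
  Total hydrogens = 13.
Molecular formula: C8H13ClO2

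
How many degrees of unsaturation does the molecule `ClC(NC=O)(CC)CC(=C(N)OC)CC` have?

Molecular formula from the SMILES: C10H19ClN2O2.
DoU = (2C + 2 + N − H − X)/2 = (2·10 + 2 + 2 − 19 − 1)/2 = 4/2 = 2.
(Structurally: 0 ring(s) + 2 π bond(s) = 2.)

2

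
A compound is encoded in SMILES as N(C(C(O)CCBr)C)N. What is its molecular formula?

Heavy atoms from the SMILES: 1 Br, 5 C, 2 N, 1 O.
Implicit hydrogens by atom environment:
  2 × C: 2 H each → 4
  2 × C: 1 H each → 2
  1 × Br: no H
  1 × C: 3 H
  1 × N: 2 H
  1 × N: 1 H
  1 × O: 1 H
  Total hydrogens = 13.
Molecular formula: C5H13BrN2O

C5H13BrN2O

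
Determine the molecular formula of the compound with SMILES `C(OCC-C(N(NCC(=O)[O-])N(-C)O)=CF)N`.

Heavy atoms from the SMILES: 8 C, 1 F, 4 N, 4 O.
Implicit hydrogens by atom environment:
  4 × C: 2 H each → 8
  2 × C: no H
  2 × N: no H
  2 × O: no H
  1 × C: 3 H
  1 × C: 1 H
  1 × F: no H
  1 × N: 2 H
  1 × N: 1 H
  1 × O: 1 H
  1 × O (charge -1): no H
  Total hydrogens = 16.
Net charge -1.
Molecular formula: C8H16FN4O4-

C8H16FN4O4-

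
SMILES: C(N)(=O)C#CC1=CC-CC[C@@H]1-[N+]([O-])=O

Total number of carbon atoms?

The symbol for carbon appears 9 times in the SMILES.

9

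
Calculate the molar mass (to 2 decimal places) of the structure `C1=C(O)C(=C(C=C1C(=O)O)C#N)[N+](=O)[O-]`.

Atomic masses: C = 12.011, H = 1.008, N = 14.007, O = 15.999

208.13

Molecular formula: C8H4N2O5.
M = 8×12.011 + 4×1.008 + 2×14.007 + 5×15.999 = 208.13 g/mol.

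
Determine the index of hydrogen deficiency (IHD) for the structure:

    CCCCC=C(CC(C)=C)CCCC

2

Molecular formula from the SMILES: C14H26.
DoU = (2C + 2 + N − H − X)/2 = (2·14 + 2 + 0 − 26 − 0)/2 = 4/2 = 2.
(Structurally: 0 ring(s) + 2 π bond(s) = 2.)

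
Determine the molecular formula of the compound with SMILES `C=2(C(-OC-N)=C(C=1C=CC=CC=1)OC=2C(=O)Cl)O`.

Heavy atoms from the SMILES: 12 C, 1 Cl, 1 N, 4 O.
Implicit hydrogens by atom environment:
  5 × C (aromatic): 1 H each → 5
  5 × C (aromatic): no H
  2 × O: no H
  1 × C: 2 H
  1 × C: no H
  1 × Cl: no H
  1 × N: 2 H
  1 × O: 1 H
  1 × O (aromatic): no H
  Total hydrogens = 10.
Molecular formula: C12H10ClNO4

C12H10ClNO4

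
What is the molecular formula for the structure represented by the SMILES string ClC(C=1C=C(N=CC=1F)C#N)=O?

C7H2ClFN2O

Heavy atoms from the SMILES: 7 C, 1 Cl, 1 F, 2 N, 1 O.
Implicit hydrogens by atom environment:
  3 × C (aromatic): no H
  2 × C (aromatic): 1 H each → 2
  2 × C: no H
  1 × Cl: no H
  1 × F: no H
  1 × N (aromatic): no H
  1 × N: no H
  1 × O: no H
  Total hydrogens = 2.
Molecular formula: C7H2ClFN2O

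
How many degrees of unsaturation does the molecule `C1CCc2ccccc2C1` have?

5

Molecular formula from the SMILES: C10H12.
DoU = (2C + 2 + N − H − X)/2 = (2·10 + 2 + 0 − 12 − 0)/2 = 10/2 = 5.
(Structurally: 2 ring(s) + 3 π bond(s) = 5.)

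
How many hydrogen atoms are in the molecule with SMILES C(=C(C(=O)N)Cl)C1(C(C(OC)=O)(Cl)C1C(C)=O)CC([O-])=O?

12

Hydrogens are implicit in SMILES; fill each atom to its normal valence:
  7 × C: no H
  5 × O: no H
  2 × C: 3 H each → 6
  2 × C: 1 H each → 2
  2 × Cl: no H
  1 × C: 2 H
  1 × N: 2 H
  1 × O (charge -1): no H
  Total hydrogens = 12.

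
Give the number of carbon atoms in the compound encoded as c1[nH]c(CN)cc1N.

The symbol for carbon appears 5 times in the SMILES. Lowercase c denotes aromatic carbon and counts toward C.

5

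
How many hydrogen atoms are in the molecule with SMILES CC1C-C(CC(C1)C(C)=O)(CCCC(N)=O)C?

Hydrogens are implicit in SMILES; fill each atom to its normal valence:
  6 × C: 2 H each → 12
  3 × C: 3 H each → 9
  3 × C: no H
  2 × C: 1 H each → 2
  2 × O: no H
  1 × N: 2 H
  Total hydrogens = 25.

25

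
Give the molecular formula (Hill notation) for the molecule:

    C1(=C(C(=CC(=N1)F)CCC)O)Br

C8H9BrFNO

Heavy atoms from the SMILES: 1 Br, 8 C, 1 F, 1 N, 1 O.
Implicit hydrogens by atom environment:
  4 × C (aromatic): no H
  2 × C: 2 H each → 4
  1 × Br: no H
  1 × C: 3 H
  1 × C (aromatic): 1 H
  1 × F: no H
  1 × N (aromatic): no H
  1 × O: 1 H
  Total hydrogens = 9.
Molecular formula: C8H9BrFNO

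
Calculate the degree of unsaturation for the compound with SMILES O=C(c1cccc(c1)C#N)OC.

7

Molecular formula from the SMILES: C9H7NO2.
DoU = (2C + 2 + N − H − X)/2 = (2·9 + 2 + 1 − 7 − 0)/2 = 14/2 = 7.
(Structurally: 1 ring(s) + 6 π bond(s) = 7.)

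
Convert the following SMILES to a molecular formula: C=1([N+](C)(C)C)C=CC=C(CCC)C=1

C12H20N+

Heavy atoms from the SMILES: 12 C, 1 N.
Implicit hydrogens by atom environment:
  4 × C: 3 H each → 12
  4 × C (aromatic): 1 H each → 4
  2 × C: 2 H each → 4
  2 × C (aromatic): no H
  1 × N (charge +1): no H
  Total hydrogens = 20.
Net charge +1.
Molecular formula: C12H20N+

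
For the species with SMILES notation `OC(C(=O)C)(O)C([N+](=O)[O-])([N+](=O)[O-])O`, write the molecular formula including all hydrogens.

C4H6N2O8

Heavy atoms from the SMILES: 4 C, 2 N, 8 O.
Implicit hydrogens by atom environment:
  3 × C: no H
  3 × O: 1 H each → 3
  3 × O: no H
  2 × N (charge +1): no H
  2 × O (charge -1): no H
  1 × C: 3 H
  Total hydrogens = 6.
Molecular formula: C4H6N2O8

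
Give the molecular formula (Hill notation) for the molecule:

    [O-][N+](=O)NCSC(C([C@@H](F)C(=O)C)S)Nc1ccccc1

C12H16FN3O3S2

Heavy atoms from the SMILES: 12 C, 1 F, 3 N, 3 O, 2 S.
Implicit hydrogens by atom environment:
  5 × C (aromatic): 1 H each → 5
  3 × C: 1 H each → 3
  2 × N: 1 H each → 2
  2 × O: no H
  1 × C: 3 H
  1 × C: 2 H
  1 × C: no H
  1 × C (aromatic): no H
  1 × F: no H
  1 × N (charge +1): no H
  1 × O (charge -1): no H
  1 × S: 1 H
  1 × S: no H
  Total hydrogens = 16.
Molecular formula: C12H16FN3O3S2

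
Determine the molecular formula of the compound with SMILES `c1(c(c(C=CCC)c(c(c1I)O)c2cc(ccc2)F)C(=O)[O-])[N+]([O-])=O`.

C17H12FINO5-

Heavy atoms from the SMILES: 17 C, 1 F, 1 I, 1 N, 5 O.
Implicit hydrogens by atom environment:
  8 × C (aromatic): no H
  4 × C (aromatic): 1 H each → 4
  2 × C: 1 H each → 2
  2 × O: no H
  2 × O (charge -1): no H
  1 × C: 3 H
  1 × C: 2 H
  1 × C: no H
  1 × F: no H
  1 × I: no H
  1 × N (charge +1): no H
  1 × O: 1 H
  Total hydrogens = 12.
Net charge -1.
Molecular formula: C17H12FINO5-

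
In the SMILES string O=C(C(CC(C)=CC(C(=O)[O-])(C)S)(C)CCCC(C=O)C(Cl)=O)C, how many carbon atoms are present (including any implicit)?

17

The symbol for carbon appears 17 times in the SMILES. (Cl is a single chlorine, not C + l.)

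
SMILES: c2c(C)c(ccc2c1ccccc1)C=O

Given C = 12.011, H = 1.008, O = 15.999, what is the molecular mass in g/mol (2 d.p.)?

Molecular formula: C14H12O.
M = 14×12.011 + 12×1.008 + 1×15.999 = 196.25 g/mol.

196.25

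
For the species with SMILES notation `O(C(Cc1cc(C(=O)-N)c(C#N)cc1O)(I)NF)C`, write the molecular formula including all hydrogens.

Heavy atoms from the SMILES: 11 C, 1 F, 1 I, 3 N, 3 O.
Implicit hydrogens by atom environment:
  4 × C (aromatic): no H
  3 × C: no H
  2 × C (aromatic): 1 H each → 2
  2 × O: no H
  1 × C: 3 H
  1 × C: 2 H
  1 × F: no H
  1 × I: no H
  1 × N: 2 H
  1 × N: 1 H
  1 × N: no H
  1 × O: 1 H
  Total hydrogens = 11.
Molecular formula: C11H11FIN3O3

C11H11FIN3O3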